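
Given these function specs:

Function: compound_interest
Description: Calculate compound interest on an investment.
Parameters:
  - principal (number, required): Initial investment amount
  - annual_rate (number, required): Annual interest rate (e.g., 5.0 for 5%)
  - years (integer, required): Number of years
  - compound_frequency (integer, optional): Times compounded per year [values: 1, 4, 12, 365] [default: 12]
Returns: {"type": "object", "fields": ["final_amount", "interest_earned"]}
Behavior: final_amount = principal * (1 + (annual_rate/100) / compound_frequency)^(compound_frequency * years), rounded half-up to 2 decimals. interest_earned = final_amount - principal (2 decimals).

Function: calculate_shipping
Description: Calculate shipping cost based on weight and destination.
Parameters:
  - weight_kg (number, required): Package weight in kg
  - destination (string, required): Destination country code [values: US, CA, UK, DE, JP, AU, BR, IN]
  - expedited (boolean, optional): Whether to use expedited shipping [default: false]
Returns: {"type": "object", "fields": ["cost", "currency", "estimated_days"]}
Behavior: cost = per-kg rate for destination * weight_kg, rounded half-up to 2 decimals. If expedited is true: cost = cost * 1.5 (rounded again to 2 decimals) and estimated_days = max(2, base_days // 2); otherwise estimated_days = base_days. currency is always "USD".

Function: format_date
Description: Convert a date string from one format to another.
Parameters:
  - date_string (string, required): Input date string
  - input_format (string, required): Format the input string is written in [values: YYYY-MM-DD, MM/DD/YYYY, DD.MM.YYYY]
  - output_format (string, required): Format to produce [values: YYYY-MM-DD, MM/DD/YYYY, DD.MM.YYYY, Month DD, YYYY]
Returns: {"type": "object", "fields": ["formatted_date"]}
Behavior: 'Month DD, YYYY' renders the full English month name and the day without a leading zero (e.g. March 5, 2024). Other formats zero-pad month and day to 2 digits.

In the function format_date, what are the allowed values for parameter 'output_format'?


The format_date spec declares:
  - output_format (string, required): Format to produce [values: YYYY-MM-DD, MM/DD/YYYY, DD.MM.YYYY, Month DD, YYYY]
Allowed values:
YYYY-MM-DD, MM/DD/YYYY, DD.MM.YYYY, Month DD, YYYY


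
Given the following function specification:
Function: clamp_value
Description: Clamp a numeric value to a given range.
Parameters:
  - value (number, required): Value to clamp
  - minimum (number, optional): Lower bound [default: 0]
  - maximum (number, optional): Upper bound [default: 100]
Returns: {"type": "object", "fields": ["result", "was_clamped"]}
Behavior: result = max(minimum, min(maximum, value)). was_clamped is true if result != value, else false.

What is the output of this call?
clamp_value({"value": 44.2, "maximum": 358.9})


Defaults applied: minimum=0
result = max(0, min(358.9, 44.2)) = max(0, 44.2) = 44.2
was_clamped = (44.2 != 44.2) = false
Output:
{"result": 44.2, "was_clamped": false}


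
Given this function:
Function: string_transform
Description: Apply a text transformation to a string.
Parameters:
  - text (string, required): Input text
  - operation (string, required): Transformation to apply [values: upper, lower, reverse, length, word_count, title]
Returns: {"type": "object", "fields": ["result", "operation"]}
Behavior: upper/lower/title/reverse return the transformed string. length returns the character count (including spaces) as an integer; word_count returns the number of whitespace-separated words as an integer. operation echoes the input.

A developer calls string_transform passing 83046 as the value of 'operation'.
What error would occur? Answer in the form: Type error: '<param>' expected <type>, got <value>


Spec: 'operation' is declared as string; 83046 is an integer.
Type error: 'operation' expected string, got 83046


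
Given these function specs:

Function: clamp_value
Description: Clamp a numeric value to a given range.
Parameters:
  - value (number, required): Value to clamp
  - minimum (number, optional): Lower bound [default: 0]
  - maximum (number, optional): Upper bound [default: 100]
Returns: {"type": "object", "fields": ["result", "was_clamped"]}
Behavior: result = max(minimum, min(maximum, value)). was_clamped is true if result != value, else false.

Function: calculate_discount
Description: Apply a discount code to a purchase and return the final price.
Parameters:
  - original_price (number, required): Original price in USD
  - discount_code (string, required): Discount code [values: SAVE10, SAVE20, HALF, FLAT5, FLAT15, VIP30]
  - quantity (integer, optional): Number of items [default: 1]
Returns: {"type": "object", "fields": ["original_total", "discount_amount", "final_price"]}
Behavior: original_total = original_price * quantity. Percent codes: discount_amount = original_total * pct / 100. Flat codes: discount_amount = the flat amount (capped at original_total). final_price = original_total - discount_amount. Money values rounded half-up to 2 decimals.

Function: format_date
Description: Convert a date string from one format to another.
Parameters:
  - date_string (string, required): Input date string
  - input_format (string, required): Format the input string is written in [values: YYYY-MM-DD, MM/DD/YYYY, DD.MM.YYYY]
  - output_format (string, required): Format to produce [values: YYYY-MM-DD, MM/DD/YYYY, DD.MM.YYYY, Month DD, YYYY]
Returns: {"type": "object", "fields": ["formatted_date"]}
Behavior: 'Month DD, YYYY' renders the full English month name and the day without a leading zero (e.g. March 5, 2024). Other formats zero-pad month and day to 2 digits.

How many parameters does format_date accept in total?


Parameters of format_date: date_string (required), input_format (required), output_format (required)
Total:
3


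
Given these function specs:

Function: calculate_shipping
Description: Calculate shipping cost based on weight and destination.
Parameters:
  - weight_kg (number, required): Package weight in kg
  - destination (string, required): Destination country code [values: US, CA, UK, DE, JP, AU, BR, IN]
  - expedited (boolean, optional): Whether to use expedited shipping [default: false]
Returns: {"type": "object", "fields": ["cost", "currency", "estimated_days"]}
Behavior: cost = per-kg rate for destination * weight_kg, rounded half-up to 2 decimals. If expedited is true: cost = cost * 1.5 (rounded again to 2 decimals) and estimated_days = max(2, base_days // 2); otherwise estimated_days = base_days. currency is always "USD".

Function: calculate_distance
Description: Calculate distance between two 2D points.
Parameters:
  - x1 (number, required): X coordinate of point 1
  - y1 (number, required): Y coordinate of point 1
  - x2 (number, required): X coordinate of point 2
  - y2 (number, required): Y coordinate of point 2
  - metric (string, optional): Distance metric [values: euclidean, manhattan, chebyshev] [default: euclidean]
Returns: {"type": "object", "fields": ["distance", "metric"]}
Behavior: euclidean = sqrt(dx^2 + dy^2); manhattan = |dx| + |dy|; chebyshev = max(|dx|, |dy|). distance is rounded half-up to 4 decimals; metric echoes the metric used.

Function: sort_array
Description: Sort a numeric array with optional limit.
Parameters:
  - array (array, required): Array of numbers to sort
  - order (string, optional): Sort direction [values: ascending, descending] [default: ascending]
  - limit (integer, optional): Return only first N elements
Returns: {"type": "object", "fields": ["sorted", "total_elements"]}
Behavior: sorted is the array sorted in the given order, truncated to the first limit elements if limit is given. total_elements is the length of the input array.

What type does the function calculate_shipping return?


The calculate_shipping spec declares Returns: {"type": "object", "fields": ["cost", "currency", "estimated_days"]}
Type:
object


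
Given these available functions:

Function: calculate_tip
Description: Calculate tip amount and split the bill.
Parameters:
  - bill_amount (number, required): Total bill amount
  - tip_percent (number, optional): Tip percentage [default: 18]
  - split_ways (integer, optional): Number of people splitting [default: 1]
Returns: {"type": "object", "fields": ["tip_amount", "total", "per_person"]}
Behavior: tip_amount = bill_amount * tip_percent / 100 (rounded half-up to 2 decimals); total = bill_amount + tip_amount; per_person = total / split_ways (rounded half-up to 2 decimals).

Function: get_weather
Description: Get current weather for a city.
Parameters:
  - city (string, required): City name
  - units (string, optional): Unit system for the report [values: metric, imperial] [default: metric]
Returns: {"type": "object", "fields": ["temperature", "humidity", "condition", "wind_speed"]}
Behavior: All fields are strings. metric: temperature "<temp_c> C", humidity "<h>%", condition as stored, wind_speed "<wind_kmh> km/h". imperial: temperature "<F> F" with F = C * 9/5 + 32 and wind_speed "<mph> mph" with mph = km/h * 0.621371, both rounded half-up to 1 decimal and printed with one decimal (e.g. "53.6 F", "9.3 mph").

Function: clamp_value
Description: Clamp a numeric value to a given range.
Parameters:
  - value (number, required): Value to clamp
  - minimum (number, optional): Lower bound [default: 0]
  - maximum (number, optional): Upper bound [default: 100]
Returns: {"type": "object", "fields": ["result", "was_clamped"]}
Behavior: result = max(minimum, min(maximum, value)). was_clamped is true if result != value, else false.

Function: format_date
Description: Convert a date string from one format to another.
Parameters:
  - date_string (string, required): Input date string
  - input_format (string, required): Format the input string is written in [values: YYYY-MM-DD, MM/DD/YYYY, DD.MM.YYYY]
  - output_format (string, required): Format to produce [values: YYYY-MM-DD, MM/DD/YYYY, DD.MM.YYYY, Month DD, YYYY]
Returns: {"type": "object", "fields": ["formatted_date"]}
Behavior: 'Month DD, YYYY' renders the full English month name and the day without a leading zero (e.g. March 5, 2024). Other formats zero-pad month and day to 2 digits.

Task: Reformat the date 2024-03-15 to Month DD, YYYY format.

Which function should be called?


The task needs a function whose description is: Convert a date string from one format to another.
format_date


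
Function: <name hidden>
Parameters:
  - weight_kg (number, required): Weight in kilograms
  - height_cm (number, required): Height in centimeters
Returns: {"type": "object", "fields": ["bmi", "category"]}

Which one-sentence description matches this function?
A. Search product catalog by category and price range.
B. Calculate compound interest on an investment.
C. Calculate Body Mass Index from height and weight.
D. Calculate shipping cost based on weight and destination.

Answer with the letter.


Parameters weight_kg, height_cm and return ["bmi", "category"] fit: Calculate Body Mass Index from height and weight.
C


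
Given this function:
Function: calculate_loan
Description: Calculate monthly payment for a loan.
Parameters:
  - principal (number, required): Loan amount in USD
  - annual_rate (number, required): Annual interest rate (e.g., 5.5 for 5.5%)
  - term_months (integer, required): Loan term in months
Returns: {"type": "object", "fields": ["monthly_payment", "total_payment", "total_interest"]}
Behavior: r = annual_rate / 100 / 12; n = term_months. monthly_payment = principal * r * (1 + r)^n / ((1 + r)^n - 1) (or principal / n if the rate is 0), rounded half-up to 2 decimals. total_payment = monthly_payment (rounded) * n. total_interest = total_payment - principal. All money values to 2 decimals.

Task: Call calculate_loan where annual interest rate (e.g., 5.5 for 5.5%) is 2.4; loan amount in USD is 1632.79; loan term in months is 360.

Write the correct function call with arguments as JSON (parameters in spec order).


Mapping each described value to its parameter name:
  'Annual interest rate (e.g., 5.5 for 5.5%)' -> annual_rate = 2.4
  'Loan amount in USD' -> principal = 1632.79
  'Loan term in months' -> term_months = 360
calculate_loan({"principal": 1632.79, "annual_rate": 2.4, "term_months": 360})


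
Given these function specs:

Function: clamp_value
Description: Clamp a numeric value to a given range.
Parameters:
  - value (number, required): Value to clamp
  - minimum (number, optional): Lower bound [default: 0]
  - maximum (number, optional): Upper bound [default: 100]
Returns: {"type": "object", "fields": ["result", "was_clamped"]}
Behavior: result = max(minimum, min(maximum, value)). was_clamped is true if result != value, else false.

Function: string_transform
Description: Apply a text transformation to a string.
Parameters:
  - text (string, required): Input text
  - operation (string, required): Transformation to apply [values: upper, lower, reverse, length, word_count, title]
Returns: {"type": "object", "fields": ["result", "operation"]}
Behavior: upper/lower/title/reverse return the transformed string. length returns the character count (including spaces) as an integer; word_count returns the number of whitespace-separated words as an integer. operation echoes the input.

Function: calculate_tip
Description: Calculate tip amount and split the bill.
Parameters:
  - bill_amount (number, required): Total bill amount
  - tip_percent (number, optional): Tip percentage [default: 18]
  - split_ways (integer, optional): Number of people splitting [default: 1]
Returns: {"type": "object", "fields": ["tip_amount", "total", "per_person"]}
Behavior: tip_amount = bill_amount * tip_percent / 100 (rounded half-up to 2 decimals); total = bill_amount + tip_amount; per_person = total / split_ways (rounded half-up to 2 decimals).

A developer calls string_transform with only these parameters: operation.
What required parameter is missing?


Required parameters: text, operation
Provided: operation
Missing: text
text


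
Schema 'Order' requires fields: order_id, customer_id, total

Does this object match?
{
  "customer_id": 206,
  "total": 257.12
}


Checking required fields...
Missing: order_id
Invalid - missing required field 'order_id'


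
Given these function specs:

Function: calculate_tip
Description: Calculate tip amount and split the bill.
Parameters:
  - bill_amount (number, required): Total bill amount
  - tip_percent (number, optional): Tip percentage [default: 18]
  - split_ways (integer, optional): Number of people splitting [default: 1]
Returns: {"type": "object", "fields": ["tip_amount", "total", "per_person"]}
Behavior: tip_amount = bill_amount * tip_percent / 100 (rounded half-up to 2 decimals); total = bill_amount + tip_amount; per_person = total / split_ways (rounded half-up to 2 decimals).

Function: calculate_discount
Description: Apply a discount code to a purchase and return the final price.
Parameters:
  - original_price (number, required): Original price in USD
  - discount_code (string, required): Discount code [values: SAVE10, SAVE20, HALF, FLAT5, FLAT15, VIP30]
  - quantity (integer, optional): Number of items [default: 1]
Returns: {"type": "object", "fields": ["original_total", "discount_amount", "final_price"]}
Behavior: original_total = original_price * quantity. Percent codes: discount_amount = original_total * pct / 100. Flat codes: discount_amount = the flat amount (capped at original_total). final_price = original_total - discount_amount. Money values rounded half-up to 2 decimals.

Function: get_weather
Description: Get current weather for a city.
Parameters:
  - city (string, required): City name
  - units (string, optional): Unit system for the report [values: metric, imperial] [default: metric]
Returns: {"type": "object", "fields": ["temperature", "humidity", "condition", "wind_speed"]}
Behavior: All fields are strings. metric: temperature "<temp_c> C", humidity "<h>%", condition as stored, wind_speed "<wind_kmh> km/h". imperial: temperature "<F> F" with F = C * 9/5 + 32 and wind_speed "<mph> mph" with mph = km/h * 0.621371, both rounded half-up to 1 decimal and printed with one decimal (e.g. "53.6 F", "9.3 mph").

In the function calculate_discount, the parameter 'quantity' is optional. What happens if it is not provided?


The calculate_discount spec declares:
  - quantity (integer, optional): Number of items [default: 1]
It defaults to 1


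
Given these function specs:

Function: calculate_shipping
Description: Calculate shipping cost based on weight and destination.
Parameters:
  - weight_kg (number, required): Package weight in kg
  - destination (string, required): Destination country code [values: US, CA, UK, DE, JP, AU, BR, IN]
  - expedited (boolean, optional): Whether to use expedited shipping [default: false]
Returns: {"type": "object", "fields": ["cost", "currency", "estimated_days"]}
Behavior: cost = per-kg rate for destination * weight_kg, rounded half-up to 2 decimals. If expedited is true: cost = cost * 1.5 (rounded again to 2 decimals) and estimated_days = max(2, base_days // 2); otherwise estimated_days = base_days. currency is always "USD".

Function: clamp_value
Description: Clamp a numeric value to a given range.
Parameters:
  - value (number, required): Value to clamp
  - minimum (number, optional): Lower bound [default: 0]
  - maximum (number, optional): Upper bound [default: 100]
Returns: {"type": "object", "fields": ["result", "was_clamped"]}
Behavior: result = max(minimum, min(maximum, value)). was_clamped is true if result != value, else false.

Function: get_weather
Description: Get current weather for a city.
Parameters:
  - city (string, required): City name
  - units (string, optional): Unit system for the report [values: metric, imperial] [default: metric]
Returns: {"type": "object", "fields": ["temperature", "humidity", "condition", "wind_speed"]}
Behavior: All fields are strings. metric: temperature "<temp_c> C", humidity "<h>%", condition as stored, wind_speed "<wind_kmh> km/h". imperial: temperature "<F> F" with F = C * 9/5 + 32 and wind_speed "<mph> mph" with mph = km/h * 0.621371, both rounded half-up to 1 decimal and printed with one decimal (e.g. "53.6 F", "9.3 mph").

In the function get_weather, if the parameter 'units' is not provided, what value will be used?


The get_weather spec declares:
  - units (string, optional): Unit system for the report [values: metric, imperial] [default: metric]
Default:
metric


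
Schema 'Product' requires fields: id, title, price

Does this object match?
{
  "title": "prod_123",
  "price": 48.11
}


Checking required fields...
Missing: id
Invalid - missing required field 'id'


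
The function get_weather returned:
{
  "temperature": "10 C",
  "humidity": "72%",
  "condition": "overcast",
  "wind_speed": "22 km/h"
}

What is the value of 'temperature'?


10 C


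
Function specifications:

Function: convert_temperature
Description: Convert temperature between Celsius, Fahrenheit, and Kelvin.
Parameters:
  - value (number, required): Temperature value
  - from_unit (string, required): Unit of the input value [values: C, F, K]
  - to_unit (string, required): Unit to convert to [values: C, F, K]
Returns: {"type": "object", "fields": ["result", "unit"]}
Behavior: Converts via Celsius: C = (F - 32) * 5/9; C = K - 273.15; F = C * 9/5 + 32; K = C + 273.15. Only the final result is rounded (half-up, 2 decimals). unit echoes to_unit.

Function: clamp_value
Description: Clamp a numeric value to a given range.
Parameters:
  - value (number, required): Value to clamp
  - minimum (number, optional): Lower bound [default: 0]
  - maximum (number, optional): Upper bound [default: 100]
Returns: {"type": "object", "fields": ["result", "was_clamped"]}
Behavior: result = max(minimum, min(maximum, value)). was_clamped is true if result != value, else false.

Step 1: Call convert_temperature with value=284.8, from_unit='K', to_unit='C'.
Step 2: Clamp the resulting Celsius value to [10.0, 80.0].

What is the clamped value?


Step 1: convert_temperature(value=284.8, from_unit=K, to_unit=C)
  To C: 284.8 - 273.15 = 11.65
  Target is C: 11.65
  Round to 2 decimals: 11.65
  -> result = 11.65 C
Step 2: clamp_value(value=11.65, minimum=10.0, maximum=80.0)
  result = max(10.0, min(80.0, 11.65)) = max(10.0, 11.65) = 11.65
  was_clamped = (11.65 != 11.65) = false
  -> result = 11.65
11.65


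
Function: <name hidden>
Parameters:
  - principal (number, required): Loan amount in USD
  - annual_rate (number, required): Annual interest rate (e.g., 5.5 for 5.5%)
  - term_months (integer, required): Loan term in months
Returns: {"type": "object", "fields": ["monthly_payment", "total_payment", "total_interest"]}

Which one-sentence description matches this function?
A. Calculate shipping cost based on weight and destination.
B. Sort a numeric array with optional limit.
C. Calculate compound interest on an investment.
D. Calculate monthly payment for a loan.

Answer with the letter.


Parameters principal, annual_rate, term_months and return ["monthly_payment", "total_payment", "total_interest"] fit: Calculate monthly payment for a loan.
D


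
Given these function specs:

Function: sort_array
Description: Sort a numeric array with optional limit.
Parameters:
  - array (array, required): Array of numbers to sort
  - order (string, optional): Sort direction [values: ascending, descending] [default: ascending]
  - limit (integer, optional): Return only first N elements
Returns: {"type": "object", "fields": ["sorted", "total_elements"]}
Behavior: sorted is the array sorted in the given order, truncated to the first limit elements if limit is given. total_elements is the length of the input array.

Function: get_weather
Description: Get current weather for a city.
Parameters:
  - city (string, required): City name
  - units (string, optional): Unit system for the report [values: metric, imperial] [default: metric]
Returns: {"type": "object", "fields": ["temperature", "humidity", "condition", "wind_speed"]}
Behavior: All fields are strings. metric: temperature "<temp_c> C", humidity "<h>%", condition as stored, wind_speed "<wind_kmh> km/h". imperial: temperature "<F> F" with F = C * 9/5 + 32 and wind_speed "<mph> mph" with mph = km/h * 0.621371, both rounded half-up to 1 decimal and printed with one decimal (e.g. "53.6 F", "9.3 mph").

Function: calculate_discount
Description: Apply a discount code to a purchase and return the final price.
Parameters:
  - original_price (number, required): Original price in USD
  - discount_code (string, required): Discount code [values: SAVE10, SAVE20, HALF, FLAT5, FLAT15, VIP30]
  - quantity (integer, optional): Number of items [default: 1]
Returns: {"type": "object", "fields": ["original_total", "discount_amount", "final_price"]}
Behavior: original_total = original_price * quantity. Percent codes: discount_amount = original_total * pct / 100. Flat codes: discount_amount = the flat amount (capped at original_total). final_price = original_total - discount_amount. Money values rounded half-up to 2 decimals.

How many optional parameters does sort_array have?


Parameters of sort_array: array (required), order (optional), limit (optional)
Optional count:
2


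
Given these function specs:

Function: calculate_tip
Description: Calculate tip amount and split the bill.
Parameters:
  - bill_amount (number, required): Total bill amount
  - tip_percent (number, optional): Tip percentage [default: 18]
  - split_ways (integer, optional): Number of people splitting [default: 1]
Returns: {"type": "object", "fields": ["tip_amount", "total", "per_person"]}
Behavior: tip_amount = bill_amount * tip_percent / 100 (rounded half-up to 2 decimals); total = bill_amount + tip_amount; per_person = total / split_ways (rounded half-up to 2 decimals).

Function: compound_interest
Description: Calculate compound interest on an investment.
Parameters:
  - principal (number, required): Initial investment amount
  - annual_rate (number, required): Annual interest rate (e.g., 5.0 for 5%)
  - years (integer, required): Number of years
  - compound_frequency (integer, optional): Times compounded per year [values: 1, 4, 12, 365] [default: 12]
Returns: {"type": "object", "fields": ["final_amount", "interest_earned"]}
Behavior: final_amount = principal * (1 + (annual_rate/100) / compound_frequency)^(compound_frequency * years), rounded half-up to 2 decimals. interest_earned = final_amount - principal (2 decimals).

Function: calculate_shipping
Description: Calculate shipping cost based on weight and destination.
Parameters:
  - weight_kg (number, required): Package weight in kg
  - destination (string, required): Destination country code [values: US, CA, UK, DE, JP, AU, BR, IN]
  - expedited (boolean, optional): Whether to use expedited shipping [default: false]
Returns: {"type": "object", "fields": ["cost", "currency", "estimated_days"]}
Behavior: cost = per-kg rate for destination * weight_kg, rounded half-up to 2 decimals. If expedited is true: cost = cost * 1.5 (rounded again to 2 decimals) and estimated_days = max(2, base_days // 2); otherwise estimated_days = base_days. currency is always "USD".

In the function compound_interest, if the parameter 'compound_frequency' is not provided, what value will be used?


The compound_interest spec declares:
  - compound_frequency (integer, optional): Times compounded per year [values: 1, 4, 12, 365] [default: 12]
Default:
12


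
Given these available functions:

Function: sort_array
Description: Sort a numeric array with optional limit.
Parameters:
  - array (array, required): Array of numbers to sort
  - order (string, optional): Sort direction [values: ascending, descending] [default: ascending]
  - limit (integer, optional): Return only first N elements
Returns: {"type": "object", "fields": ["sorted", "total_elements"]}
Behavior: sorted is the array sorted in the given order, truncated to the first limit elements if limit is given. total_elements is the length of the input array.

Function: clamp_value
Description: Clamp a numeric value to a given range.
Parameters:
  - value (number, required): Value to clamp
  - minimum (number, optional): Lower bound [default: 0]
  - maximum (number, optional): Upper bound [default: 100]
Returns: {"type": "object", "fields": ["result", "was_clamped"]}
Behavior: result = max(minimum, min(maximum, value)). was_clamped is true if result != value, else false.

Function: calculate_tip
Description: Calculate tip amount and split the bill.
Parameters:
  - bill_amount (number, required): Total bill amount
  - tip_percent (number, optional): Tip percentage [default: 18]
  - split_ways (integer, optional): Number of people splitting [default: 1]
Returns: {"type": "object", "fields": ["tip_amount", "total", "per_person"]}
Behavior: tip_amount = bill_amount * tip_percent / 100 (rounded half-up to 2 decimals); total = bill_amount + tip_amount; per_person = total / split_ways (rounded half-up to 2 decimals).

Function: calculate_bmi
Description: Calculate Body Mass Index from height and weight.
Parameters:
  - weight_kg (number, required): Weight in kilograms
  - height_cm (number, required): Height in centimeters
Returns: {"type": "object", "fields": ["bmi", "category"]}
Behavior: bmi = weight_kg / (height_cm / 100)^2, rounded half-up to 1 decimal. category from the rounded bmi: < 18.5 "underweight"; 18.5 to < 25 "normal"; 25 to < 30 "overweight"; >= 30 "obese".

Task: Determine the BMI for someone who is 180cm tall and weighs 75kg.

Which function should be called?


The task needs a function whose description is: Calculate Body Mass Index from height and weight.
calculate_bmi


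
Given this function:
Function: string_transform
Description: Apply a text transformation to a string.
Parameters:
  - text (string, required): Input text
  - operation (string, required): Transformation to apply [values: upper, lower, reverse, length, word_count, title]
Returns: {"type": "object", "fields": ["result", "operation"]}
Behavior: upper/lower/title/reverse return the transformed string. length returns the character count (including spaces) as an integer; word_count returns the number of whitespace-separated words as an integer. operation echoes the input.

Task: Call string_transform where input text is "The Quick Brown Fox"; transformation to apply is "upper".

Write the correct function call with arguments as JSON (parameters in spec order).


Mapping each described value to its parameter name:
  'Input text' -> text = "The Quick Brown Fox"
  'Transformation to apply' -> operation = "upper"
string_transform({"text": "The Quick Brown Fox", "operation": "upper"})


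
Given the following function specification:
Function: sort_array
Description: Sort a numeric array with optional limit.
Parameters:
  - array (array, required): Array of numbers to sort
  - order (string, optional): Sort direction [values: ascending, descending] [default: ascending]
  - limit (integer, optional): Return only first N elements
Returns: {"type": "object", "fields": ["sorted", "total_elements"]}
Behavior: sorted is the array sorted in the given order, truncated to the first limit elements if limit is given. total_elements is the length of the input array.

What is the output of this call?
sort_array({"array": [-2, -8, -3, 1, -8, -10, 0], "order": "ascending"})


sorted ascending: [-10, -8, -8, -3, -2, 0, 1]
total_elements = len(input) = 7
Output:
{"sorted": [-10, -8, -8, -3, -2, 0, 1], "total_elements": 7}


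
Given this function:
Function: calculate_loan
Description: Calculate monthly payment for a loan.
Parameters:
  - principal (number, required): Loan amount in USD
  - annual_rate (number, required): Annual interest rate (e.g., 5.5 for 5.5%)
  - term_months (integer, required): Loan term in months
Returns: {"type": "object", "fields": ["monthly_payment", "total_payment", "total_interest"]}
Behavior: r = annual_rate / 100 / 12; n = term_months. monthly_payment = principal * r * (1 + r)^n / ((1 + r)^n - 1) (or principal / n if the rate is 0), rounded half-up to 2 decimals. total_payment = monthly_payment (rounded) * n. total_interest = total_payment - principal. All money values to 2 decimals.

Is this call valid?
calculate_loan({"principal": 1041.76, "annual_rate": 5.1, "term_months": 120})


Checking all required parameters present and types match... All valid.
Valid


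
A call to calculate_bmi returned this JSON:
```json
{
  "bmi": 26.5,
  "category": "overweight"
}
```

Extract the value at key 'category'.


overweight


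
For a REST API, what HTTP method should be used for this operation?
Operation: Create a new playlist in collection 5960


GET = read, POST = create, PUT = update/replace, DELETE = remove
This operation is a create.
POST


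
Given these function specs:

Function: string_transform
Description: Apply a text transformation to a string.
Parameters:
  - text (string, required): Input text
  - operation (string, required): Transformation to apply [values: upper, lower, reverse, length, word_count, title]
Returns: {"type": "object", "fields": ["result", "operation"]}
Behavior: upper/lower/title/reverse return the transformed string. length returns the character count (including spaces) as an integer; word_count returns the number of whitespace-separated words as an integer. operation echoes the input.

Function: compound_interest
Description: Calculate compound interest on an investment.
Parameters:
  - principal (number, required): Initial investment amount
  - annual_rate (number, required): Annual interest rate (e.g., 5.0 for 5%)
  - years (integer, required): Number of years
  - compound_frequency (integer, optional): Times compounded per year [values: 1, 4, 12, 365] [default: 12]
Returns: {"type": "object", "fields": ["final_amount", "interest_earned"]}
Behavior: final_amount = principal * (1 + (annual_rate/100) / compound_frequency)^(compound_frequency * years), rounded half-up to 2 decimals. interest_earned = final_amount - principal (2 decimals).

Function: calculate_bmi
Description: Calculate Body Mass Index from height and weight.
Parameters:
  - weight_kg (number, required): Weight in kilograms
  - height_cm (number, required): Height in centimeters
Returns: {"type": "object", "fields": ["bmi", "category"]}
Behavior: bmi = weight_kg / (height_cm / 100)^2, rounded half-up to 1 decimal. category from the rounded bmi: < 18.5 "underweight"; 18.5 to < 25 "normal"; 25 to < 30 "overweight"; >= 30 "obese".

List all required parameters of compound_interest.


Parameters of compound_interest and their required/optional flag:
  principal: required
  annual_rate: required
  years: required
  compound_frequency: optional
annual_rate, principal, years


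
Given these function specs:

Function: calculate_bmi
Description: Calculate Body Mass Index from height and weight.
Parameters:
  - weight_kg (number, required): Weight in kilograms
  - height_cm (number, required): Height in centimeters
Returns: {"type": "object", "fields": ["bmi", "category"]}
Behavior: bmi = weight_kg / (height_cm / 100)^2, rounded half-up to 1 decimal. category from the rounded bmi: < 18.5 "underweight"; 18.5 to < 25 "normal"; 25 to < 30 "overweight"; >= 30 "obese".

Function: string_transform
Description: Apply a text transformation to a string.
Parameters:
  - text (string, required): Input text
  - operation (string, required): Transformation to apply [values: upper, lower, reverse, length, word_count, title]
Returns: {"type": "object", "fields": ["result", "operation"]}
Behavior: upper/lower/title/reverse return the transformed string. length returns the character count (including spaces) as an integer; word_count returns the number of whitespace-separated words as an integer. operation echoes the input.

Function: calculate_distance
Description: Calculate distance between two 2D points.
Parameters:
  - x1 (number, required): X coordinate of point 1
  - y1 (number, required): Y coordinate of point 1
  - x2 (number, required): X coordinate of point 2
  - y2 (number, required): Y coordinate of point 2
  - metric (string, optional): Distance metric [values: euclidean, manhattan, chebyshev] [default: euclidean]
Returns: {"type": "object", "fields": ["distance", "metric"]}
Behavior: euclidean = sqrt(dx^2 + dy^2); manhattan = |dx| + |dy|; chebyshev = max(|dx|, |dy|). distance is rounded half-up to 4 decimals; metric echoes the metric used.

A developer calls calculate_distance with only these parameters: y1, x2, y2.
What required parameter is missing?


Required parameters: x1, y1, x2, y2
Provided: y1, x2, y2
Missing: x1
x1


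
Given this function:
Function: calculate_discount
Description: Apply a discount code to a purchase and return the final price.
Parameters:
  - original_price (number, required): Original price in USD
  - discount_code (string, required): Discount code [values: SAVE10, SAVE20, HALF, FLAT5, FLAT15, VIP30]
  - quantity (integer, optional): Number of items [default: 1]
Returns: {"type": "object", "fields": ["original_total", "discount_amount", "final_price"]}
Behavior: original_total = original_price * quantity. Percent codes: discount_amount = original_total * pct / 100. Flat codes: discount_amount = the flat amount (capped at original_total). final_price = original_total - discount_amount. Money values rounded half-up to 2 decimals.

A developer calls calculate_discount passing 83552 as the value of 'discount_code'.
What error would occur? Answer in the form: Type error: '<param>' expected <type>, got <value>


Spec: 'discount_code' is declared as string; 83552 is an integer.
Type error: 'discount_code' expected string, got 83552


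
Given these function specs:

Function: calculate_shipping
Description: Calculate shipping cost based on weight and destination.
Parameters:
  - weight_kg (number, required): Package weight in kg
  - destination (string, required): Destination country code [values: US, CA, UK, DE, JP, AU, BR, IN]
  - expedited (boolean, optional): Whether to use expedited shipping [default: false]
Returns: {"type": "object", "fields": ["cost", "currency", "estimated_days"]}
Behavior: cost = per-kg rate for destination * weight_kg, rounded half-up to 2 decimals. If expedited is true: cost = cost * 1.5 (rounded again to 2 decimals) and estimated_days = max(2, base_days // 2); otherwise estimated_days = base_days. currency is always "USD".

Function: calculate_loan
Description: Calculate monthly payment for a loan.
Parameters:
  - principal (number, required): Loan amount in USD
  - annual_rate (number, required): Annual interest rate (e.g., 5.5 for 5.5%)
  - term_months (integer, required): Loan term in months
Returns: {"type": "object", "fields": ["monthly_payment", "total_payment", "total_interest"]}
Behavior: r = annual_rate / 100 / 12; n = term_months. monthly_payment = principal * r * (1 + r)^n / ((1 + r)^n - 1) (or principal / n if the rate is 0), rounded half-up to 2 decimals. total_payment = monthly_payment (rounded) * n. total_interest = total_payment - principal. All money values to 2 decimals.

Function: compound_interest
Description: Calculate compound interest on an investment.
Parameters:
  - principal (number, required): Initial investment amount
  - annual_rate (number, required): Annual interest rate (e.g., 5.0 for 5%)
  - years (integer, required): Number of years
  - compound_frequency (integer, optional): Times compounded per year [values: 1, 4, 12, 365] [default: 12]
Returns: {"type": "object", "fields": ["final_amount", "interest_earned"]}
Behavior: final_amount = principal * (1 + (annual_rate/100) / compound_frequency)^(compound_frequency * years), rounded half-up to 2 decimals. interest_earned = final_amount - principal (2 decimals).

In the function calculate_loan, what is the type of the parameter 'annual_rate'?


The calculate_loan spec declares:
  - annual_rate (number, required): Annual interest rate (e.g., 5.5 for 5.5%)
Type:
number


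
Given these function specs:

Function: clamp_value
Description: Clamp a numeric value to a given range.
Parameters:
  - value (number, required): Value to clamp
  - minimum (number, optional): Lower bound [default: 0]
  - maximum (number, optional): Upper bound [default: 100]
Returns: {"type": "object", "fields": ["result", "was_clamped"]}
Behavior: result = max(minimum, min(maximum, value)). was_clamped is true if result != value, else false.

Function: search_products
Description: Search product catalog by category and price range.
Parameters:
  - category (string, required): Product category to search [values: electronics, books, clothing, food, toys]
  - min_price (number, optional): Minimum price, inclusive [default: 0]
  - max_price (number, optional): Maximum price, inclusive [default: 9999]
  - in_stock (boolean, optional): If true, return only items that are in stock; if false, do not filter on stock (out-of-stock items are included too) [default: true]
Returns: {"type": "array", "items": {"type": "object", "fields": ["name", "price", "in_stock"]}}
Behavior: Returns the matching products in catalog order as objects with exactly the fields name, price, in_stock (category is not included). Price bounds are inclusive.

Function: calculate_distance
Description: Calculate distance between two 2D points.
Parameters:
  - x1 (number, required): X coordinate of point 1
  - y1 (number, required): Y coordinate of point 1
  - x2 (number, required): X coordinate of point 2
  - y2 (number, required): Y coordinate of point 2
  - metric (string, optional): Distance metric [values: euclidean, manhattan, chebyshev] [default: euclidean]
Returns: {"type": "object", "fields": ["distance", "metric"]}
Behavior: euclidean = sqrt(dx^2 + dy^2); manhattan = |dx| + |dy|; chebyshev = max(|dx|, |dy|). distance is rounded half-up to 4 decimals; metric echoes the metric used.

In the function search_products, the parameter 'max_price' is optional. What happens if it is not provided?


The search_products spec declares:
  - max_price (number, optional): Maximum price, inclusive [default: 9999]
It defaults to 9999


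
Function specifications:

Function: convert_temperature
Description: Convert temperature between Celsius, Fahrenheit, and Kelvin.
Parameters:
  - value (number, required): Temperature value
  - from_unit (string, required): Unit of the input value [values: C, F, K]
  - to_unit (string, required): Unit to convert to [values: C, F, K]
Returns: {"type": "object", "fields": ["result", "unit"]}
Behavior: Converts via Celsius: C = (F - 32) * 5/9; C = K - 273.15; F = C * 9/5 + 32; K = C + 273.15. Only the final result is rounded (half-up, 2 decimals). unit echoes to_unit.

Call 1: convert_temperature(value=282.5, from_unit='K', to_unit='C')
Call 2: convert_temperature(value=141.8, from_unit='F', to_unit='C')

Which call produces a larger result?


Call 1:
  To C: 282.5 - 273.15 = 9.35
  Target is C: 9.35
  Round to 2 decimals: 9.35
  -> 9.35 C
Call 2:
  To C: (141.8 - 32) * 5/9 = 61
  Target is C: 61
  Round to 2 decimals: 61.0
  -> 61.0 C
Call 2 (61.0 C)
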